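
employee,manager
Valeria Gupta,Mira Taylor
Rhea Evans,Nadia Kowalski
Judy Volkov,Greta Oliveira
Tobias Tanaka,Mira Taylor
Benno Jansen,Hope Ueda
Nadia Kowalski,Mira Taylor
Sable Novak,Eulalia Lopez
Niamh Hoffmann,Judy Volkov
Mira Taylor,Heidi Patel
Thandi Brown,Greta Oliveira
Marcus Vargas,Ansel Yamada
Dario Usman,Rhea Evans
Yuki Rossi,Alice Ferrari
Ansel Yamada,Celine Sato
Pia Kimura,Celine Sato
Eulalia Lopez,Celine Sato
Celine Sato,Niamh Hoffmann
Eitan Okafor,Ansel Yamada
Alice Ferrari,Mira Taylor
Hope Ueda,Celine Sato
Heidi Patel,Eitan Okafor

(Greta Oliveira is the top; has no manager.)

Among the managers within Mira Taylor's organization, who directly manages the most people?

Mira Taylor

Direct-report counts within Mira Taylor's organization: Mira Taylor has 4; Nadia Kowalski has 1; Rhea Evans has 1; Alice Ferrari has 1. The largest is 4, held by Mira Taylor.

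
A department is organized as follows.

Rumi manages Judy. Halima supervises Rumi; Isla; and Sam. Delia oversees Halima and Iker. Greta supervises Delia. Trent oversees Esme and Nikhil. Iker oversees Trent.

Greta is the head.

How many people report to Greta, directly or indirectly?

Greta directly manages Delia. Under Delia: Iker, Trent, Nikhil, Esme, Halima, Sam, Isla, Rumi, Judy (9). That's 10 in total.

10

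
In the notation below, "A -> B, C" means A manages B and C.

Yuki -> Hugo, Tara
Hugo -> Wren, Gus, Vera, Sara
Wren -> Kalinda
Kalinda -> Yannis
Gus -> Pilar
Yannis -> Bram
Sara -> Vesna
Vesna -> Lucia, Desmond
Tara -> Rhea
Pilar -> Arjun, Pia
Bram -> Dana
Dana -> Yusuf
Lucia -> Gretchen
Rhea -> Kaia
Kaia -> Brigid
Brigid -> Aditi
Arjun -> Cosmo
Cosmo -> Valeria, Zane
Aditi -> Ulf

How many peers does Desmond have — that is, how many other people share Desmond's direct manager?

1

Desmond reports to Vesna. Vesna's other direct reports are Lucia — 1 peer.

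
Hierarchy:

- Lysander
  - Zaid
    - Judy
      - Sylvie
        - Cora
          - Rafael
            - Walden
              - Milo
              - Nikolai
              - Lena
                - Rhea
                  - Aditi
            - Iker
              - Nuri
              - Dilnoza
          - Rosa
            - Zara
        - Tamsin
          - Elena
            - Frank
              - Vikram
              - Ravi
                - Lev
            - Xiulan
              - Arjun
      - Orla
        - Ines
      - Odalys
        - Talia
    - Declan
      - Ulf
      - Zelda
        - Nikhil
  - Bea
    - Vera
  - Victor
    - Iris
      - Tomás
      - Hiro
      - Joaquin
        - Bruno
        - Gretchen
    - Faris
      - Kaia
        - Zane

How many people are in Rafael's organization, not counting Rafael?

Rafael directly manages Walden, Iker. Under Walden: Lena, Rhea, Aditi, Nikolai, Milo (5). Under Iker: Dilnoza, Nuri (2). So Rafael's organization is 2 direct reports plus everyone under them: 6 + 3 = 9.

9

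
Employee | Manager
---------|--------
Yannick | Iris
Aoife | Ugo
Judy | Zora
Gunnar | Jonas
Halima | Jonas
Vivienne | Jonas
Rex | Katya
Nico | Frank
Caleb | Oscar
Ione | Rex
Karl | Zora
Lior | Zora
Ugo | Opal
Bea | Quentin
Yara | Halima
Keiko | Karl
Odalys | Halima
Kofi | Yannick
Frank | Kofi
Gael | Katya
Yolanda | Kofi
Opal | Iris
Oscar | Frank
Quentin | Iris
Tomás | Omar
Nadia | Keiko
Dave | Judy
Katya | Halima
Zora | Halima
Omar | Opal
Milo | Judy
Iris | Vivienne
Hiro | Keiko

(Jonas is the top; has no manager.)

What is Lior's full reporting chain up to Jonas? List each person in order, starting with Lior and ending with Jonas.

Lior -> Zora -> Halima -> Jonas

Lior reports to Zora. Zora reports to Halima. Halima reports to Jonas. Jonas is at the top.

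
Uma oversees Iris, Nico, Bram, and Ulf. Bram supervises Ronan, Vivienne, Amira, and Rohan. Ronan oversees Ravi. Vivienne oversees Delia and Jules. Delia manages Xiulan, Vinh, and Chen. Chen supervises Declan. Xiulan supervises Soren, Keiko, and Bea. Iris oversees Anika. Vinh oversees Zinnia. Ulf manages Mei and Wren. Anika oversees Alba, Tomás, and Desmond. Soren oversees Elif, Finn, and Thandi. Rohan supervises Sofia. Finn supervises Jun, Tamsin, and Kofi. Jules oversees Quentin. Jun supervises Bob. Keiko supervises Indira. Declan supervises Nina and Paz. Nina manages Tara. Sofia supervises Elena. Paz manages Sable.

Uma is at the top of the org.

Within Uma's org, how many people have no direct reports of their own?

The people in Uma's organization with no one reporting to them are Wren, Mei, Tomás, Desmond, Alba, Nico, Elena, Amira, Quentin, Zinnia, Bea, Indira, Thandi, Kofi, Tamsin, Bob, Elif, Sable, Tara, Ravi. That is 20.

20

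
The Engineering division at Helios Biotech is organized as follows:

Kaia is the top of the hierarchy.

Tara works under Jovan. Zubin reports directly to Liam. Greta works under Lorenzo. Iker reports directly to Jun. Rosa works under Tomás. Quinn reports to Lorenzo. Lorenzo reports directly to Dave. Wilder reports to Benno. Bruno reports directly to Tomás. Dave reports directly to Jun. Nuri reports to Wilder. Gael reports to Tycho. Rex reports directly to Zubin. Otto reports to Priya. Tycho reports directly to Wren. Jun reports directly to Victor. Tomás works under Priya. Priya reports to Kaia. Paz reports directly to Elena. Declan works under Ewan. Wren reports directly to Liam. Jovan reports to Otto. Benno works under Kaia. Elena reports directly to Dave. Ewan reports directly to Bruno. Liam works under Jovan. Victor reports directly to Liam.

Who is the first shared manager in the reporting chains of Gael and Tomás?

Priya

Gael's chain of managers is Tycho, Wren, Liam, Jovan, Otto, Priya, Kaia. Tomás's chain of managers is Priya, Kaia. The first manager that appears in both chains is Priya.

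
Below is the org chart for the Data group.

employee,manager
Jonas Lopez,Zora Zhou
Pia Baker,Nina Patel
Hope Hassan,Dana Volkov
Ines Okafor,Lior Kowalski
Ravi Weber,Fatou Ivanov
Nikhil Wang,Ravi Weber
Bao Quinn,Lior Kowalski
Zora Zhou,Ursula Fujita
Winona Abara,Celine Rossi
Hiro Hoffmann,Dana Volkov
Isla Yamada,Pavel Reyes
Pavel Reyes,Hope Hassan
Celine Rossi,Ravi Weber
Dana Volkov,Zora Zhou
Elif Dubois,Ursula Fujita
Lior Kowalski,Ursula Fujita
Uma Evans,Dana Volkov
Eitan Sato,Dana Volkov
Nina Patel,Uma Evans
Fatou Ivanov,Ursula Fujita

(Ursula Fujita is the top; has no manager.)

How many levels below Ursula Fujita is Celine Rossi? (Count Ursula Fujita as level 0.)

3

Chain from Celine Rossi up to Ursula Fujita: Celine Rossi → Ravi Weber → Fatou Ivanov → Ursula Fujita. That is 3 steps up, so Celine Rossi is 3 levels below Ursula Fujita.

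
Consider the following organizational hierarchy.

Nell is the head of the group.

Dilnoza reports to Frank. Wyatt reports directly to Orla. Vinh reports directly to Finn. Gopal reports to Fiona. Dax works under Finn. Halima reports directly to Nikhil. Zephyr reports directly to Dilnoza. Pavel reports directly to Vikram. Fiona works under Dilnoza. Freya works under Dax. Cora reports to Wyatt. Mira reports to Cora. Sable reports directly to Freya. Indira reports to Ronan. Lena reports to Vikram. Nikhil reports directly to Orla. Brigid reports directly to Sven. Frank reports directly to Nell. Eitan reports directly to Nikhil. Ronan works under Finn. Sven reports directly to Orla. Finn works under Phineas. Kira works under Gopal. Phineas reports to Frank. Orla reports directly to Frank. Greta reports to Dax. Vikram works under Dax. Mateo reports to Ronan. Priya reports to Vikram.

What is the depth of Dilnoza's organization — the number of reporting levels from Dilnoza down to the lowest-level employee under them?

3

The longest chain under Dilnoza runs Dilnoza → Fiona → Gopal → Kira, which is 3 levels below Dilnoza.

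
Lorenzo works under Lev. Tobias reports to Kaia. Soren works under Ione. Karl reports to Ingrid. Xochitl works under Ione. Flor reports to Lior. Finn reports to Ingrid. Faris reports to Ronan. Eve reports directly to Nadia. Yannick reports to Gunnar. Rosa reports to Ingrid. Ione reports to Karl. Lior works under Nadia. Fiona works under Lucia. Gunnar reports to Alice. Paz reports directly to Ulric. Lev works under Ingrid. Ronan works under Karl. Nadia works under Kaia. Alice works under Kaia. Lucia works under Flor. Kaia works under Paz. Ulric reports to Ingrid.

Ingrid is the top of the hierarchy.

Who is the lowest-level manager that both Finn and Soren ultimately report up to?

Finn's chain of managers is Ingrid. Soren's chain of managers is Ione, Karl, Ingrid. The first manager that appears in both chains is Ingrid.

Ingrid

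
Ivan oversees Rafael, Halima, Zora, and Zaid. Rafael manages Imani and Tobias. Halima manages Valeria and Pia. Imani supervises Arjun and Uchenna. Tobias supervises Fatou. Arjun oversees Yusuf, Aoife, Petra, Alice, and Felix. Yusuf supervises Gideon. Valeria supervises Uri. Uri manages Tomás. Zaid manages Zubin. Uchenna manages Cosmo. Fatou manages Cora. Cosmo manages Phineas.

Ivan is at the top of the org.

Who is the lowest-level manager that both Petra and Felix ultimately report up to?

Petra's chain of managers is Arjun, Imani, Rafael, Ivan. Felix's chain of managers is Arjun, Imani, Rafael, Ivan. The first manager that appears in both chains is Arjun.

Arjun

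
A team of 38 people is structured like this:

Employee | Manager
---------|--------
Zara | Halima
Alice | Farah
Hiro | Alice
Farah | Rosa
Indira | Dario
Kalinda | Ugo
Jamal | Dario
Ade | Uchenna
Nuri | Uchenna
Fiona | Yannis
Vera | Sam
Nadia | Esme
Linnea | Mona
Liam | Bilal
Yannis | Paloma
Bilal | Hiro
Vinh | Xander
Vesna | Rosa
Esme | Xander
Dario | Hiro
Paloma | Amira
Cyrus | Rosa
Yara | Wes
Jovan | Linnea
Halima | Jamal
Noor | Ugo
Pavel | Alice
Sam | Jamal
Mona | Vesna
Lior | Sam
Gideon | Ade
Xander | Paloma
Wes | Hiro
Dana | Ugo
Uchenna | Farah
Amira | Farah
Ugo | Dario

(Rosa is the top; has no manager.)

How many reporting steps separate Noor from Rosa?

Chain from Noor up to Rosa: Noor → Ugo → Dario → Hiro → Alice → Farah → Rosa. That is 6 steps up, so Noor is 6 levels below Rosa.

6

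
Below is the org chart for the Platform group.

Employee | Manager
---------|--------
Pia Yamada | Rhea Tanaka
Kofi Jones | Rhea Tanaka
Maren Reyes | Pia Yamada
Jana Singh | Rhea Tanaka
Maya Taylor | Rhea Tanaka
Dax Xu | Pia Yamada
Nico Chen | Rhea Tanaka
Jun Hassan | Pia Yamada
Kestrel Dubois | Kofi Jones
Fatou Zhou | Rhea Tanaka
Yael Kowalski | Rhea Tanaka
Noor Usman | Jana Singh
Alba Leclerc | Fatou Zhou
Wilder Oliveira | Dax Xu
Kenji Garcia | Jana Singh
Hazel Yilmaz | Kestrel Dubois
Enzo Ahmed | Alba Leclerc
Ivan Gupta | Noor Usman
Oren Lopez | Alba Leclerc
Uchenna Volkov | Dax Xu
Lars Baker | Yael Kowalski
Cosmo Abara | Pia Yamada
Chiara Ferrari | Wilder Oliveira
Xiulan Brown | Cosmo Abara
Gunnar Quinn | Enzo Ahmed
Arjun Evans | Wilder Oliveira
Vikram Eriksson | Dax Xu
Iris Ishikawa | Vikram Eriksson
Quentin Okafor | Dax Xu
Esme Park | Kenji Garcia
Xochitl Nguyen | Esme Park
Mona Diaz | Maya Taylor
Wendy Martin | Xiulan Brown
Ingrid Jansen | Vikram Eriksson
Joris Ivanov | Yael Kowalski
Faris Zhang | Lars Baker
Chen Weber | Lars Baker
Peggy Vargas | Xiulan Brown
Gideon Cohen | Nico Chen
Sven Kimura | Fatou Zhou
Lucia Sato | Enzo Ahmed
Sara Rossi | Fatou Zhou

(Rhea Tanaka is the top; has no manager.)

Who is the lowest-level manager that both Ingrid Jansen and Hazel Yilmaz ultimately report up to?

Rhea Tanaka

Ingrid Jansen's chain of managers is Vikram Eriksson, Dax Xu, Pia Yamada, Rhea Tanaka. Hazel Yilmaz's chain of managers is Kestrel Dubois, Kofi Jones, Rhea Tanaka. The first manager that appears in both chains is Rhea Tanaka.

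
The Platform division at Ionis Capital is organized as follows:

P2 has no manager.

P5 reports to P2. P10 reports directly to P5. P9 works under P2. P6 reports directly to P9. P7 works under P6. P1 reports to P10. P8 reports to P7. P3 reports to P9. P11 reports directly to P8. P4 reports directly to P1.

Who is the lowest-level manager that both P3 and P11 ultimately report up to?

P3's chain of managers is P9, P2. P11's chain of managers is P8, P7, P6, P9, P2. The first manager that appears in both chains is P9.

P9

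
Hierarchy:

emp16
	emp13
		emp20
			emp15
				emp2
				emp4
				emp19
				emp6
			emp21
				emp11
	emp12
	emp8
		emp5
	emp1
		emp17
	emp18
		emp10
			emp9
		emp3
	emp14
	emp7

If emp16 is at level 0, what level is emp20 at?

2

Chain from emp20 up to emp16: emp20 → emp13 → emp16. That is 2 steps up, so emp20 is 2 levels below emp16.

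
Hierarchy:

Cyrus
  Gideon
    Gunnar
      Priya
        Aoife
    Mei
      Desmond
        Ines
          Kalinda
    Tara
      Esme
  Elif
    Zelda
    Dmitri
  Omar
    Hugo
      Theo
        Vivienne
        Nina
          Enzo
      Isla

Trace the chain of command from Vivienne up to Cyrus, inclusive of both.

Vivienne -> Theo -> Hugo -> Omar -> Cyrus

Vivienne reports to Theo. Theo reports to Hugo. Hugo reports to Omar. Omar reports to Cyrus. Cyrus is at the top.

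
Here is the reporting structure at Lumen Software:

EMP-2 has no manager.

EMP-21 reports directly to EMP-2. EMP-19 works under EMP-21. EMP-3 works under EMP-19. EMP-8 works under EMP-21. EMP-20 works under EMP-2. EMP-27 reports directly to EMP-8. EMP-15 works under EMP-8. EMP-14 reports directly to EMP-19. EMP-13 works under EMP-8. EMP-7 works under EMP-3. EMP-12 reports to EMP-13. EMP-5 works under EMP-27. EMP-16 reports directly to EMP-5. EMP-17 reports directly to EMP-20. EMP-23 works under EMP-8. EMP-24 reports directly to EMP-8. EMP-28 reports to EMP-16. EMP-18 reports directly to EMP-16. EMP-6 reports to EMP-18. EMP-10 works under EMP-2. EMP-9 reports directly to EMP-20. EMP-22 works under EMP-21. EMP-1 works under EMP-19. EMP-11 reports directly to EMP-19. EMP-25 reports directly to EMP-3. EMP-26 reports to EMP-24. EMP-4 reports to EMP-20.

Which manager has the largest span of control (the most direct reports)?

EMP-8

Direct-report counts: EMP-2 has 3; EMP-20 has 3; EMP-21 has 3; EMP-8 has 5; EMP-24 has 1; EMP-13 has 1; EMP-27 has 1; EMP-5 has 1; EMP-16 has 2; EMP-18 has 1; EMP-19 has 4; EMP-3 has 2. The largest is 5, held by EMP-8.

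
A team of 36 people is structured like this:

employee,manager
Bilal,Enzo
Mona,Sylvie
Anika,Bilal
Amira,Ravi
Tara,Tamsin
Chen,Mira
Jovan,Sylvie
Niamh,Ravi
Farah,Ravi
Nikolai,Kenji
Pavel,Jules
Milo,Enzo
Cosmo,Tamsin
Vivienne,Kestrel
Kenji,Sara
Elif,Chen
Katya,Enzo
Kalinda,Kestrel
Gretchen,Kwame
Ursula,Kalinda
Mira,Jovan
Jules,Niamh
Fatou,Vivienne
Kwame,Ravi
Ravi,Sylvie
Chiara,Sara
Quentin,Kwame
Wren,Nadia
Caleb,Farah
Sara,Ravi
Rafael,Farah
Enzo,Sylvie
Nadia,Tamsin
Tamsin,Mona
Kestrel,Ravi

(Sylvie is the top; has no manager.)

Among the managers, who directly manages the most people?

Direct-report counts: Sylvie has 4; Mona has 1; Tamsin has 3; Nadia has 1; Jovan has 1; Mira has 1; Chen has 1; Enzo has 3; Bilal has 1; Ravi has 6; Kwame has 2; Kestrel has 2; Kalinda has 1; Vivienne has 1; Sara has 2; Kenji has 1; Farah has 2; Niamh has 1; Jules has 1. The largest is 6, held by Ravi.

Ravi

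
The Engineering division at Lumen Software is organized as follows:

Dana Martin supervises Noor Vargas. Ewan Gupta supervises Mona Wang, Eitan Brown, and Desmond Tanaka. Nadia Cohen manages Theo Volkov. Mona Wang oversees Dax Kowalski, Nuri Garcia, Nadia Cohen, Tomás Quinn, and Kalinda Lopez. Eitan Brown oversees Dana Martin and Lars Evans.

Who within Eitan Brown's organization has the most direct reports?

Eitan Brown

Direct-report counts within Eitan Brown's organization: Eitan Brown has 2; Dana Martin has 1. The largest is 2, held by Eitan Brown.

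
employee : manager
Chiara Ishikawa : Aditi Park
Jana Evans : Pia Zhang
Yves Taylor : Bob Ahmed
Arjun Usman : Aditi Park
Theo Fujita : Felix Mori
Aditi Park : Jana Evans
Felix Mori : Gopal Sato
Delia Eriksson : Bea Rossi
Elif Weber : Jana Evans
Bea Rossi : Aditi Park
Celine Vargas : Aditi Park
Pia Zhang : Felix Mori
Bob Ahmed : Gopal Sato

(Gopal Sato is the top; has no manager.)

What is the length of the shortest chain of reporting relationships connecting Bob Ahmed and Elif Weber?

Bob Ahmed is 1 level below Gopal Sato, and Elif Weber is 4 levels below Gopal Sato (their lowest common manager). The shortest path runs up from Bob Ahmed to Gopal Sato and back down to Elif Weber: 1 + 4 = 5 links.

5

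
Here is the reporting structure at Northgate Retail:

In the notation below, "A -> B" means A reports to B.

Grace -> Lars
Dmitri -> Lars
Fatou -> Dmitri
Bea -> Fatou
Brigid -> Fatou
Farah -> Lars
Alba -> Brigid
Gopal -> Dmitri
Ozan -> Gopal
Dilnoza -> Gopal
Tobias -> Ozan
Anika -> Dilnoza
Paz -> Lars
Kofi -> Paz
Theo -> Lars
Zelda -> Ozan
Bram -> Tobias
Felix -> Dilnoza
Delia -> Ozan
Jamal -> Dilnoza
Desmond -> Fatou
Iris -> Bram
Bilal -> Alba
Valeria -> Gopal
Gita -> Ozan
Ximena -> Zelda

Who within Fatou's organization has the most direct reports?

Direct-report counts within Fatou's organization: Fatou has 3; Brigid has 1; Alba has 1. The largest is 3, held by Fatou.

Fatou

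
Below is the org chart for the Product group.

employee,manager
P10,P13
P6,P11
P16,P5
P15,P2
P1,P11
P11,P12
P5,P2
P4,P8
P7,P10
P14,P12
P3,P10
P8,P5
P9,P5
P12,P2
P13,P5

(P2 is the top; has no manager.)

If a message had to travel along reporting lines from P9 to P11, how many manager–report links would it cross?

P9 is 2 levels below P2, and P11 is 2 levels below P2 (their lowest common manager). The shortest path runs up from P9 to P2 and back down to P11: 2 + 2 = 4 links.

4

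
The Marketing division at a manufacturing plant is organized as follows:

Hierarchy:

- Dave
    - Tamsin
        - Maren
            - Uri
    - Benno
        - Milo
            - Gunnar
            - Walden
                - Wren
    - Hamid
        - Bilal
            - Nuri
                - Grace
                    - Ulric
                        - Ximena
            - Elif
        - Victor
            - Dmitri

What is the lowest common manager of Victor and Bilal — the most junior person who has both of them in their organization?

Hamid

Victor's chain of managers is Hamid, Dave. Bilal's chain of managers is Hamid, Dave. The first manager that appears in both chains is Hamid.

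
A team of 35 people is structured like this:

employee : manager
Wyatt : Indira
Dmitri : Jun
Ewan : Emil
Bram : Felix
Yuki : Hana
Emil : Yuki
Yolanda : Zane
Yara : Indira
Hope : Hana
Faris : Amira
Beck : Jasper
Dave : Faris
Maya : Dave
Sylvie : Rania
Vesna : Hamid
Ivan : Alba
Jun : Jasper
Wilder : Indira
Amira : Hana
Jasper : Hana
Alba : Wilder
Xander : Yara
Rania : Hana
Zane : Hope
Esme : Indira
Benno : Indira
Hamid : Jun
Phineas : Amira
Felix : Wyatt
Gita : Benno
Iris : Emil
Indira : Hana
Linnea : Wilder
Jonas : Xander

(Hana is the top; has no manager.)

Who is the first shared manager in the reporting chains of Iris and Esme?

Hana

Iris's chain of managers is Emil, Yuki, Hana. Esme's chain of managers is Indira, Hana. The first manager that appears in both chains is Hana.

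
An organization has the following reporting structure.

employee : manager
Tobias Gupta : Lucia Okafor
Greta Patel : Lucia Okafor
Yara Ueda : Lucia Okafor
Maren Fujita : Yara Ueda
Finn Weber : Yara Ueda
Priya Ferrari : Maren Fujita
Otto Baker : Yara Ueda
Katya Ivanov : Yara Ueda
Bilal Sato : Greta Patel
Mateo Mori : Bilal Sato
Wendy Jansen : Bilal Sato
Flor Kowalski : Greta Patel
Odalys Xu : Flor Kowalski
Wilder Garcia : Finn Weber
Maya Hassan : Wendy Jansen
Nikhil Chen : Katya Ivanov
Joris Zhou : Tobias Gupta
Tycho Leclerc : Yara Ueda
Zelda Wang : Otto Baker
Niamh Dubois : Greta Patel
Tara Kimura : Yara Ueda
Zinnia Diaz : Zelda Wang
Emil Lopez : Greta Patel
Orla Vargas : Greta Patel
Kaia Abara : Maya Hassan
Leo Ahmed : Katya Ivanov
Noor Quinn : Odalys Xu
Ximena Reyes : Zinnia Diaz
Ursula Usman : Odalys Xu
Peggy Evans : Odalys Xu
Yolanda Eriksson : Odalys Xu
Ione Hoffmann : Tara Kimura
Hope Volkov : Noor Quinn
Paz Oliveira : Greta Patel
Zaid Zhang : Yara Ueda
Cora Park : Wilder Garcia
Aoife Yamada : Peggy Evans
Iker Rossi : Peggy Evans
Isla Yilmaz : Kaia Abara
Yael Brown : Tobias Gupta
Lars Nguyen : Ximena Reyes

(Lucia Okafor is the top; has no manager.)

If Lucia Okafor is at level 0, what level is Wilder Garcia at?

Chain from Wilder Garcia up to Lucia Okafor: Wilder Garcia → Finn Weber → Yara Ueda → Lucia Okafor. That is 3 steps up, so Wilder Garcia is 3 levels below Lucia Okafor.

3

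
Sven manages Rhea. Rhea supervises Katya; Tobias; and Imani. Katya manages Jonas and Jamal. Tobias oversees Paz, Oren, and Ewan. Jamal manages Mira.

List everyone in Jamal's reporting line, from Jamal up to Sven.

Jamal -> Katya -> Rhea -> Sven

Jamal reports to Katya. Katya reports to Rhea. Rhea reports to Sven. Sven is at the top.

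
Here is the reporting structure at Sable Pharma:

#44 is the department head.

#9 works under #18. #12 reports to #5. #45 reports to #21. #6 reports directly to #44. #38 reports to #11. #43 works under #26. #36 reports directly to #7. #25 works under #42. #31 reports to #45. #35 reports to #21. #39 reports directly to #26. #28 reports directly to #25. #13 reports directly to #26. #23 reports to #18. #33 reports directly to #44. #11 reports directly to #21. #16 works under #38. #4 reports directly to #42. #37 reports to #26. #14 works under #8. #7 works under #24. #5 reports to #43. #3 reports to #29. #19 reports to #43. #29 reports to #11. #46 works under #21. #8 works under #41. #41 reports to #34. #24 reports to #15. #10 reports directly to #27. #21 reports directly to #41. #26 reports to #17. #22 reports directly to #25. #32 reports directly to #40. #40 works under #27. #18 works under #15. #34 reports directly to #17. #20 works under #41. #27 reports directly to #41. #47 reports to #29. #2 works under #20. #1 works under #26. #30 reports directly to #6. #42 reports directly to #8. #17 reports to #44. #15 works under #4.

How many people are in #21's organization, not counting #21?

10

#21 directly manages #11, #45, #46, #35. Under #11: #29, #3, #47, #38, #16 (5). Under #45: #31 (1). #46 has no reports. #35 has no reports. So #21's organization is 4 direct reports plus everyone under them: 6 + 2 + 1 + 1 = 10.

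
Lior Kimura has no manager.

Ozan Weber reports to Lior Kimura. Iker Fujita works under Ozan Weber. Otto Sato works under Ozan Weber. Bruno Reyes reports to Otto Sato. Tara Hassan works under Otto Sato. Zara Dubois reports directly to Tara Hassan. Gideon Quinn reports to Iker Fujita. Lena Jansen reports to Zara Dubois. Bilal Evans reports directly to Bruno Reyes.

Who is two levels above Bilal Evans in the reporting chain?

Bilal Evans reports to Bruno Reyes, and Bruno Reyes reports to Otto Sato. So Bilal Evans's skip-level manager is Otto Sato.

Otto Sato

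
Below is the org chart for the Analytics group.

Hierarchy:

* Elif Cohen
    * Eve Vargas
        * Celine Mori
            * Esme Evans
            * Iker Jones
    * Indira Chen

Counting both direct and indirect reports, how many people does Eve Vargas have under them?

Eve Vargas directly manages Celine Mori. Under Celine Mori: Iker Jones, Esme Evans (2). That's 3 in total.

3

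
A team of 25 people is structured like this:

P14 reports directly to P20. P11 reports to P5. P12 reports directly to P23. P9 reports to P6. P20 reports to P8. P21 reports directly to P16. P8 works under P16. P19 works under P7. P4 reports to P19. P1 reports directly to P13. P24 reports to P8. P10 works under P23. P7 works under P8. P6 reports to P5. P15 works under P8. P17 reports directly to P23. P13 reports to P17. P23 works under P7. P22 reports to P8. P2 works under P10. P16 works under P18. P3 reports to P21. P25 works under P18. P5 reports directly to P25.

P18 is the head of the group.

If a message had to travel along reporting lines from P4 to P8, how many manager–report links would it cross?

P4 is in P8's organization: the chain from P4 up to P8 is P4 → P19 → P7 → P8, which is 3 links.

3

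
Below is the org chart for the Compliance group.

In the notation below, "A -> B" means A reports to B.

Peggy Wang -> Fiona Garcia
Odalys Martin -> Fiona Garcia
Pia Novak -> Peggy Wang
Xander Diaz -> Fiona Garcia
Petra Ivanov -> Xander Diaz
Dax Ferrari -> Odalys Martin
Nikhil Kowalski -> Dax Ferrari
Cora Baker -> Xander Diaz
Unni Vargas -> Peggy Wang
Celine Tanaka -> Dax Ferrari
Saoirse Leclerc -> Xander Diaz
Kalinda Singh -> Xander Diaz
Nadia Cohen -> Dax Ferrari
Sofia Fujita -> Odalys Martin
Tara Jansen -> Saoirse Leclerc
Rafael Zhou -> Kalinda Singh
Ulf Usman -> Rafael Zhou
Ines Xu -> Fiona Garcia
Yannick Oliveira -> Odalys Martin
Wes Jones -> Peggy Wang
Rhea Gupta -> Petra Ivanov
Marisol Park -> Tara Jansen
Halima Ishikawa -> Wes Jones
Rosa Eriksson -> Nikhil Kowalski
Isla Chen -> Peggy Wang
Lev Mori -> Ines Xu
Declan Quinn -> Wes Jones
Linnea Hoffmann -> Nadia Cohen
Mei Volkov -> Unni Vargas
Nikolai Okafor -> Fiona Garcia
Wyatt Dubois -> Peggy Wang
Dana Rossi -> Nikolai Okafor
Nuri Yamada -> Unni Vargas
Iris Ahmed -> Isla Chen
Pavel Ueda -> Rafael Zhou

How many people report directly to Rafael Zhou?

Rafael Zhou directly manages Ulf Usman, Pavel Ueda. That is 2 direct reports.

2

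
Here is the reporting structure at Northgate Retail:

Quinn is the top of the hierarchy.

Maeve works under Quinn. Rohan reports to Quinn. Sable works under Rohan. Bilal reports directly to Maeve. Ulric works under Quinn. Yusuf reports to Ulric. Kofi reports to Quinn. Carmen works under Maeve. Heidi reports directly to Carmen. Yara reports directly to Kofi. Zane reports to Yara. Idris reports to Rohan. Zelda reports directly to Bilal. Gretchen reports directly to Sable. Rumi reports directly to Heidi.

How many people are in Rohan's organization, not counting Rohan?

Rohan directly manages Sable, Idris. Under Sable: Gretchen (1). Idris has no reports. So Rohan's organization is 2 direct reports plus everyone under them: 2 + 1 = 3.

3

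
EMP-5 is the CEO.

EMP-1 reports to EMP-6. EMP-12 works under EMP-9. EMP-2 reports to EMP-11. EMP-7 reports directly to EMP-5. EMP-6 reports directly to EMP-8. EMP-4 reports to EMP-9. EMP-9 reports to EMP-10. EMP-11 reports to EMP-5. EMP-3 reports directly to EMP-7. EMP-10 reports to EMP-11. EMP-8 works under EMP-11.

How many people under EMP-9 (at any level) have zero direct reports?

The people in EMP-9's organization with no one reporting to them are EMP-12, EMP-4. That is 2.

2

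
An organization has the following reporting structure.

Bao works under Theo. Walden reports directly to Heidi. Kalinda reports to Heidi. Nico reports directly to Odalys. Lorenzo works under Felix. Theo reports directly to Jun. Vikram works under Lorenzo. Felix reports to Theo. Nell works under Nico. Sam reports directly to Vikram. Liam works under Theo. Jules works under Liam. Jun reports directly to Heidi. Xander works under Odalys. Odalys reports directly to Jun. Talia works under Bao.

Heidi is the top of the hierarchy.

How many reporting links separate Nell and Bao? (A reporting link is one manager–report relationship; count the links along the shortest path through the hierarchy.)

5

Nell is 3 levels below Jun, and Bao is 2 levels below Jun (their lowest common manager). The shortest path runs up from Nell to Jun and back down to Bao: 3 + 2 = 5 links.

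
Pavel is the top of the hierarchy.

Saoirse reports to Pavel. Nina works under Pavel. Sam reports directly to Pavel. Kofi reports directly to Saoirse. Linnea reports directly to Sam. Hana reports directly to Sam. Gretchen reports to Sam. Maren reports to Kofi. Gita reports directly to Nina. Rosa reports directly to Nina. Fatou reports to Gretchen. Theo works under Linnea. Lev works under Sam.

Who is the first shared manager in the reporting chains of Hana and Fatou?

Sam

Hana's chain of managers is Sam, Pavel. Fatou's chain of managers is Gretchen, Sam, Pavel. The first manager that appears in both chains is Sam.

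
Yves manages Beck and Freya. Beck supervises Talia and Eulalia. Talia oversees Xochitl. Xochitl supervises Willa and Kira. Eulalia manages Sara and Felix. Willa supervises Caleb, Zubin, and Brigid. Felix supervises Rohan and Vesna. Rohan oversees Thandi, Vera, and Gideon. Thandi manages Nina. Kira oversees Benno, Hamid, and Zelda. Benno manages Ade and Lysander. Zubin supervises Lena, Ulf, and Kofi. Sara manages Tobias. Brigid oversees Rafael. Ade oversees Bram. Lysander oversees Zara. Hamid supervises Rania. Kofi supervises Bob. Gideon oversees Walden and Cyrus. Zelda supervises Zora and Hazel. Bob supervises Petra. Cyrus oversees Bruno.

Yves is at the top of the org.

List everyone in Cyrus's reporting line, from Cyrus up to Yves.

Cyrus -> Gideon -> Rohan -> Felix -> Eulalia -> Beck -> Yves

Cyrus reports to Gideon. Gideon reports to Rohan. Rohan reports to Felix. Felix reports to Eulalia. Eulalia reports to Beck. Beck reports to Yves. Yves is at the top.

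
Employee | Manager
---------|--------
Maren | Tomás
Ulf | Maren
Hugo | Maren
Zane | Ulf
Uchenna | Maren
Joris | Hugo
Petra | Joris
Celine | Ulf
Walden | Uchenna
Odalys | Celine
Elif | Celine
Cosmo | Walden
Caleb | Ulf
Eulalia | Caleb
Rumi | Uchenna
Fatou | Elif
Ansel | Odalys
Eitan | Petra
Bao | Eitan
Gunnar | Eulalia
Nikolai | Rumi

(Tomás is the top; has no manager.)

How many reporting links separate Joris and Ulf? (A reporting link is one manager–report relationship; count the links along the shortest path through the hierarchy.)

Joris is 2 levels below Maren, and Ulf is 1 level below Maren (their lowest common manager). The shortest path runs up from Joris to Maren and back down to Ulf: 2 + 1 = 3 links.

3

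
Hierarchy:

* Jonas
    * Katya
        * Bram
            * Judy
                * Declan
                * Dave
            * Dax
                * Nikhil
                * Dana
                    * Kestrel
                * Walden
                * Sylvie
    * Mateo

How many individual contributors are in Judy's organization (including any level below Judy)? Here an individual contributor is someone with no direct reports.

The people in Judy's organization with no one reporting to them are Dave, Declan. That is 2.

2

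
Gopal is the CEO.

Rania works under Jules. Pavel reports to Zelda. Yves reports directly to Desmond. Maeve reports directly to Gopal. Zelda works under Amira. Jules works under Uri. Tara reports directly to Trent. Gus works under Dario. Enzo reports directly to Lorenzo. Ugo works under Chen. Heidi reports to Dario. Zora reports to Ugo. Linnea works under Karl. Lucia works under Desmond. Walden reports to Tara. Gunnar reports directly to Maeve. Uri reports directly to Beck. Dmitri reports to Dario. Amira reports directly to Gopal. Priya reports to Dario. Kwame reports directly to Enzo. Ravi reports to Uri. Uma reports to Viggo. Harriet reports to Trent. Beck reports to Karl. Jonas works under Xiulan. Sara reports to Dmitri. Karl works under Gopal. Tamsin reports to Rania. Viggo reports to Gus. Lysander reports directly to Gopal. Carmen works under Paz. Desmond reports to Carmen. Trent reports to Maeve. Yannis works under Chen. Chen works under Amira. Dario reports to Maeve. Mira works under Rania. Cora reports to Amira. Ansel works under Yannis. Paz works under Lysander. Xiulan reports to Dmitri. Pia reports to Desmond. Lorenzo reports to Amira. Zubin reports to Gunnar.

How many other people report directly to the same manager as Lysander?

Lysander reports to Gopal. Gopal's other direct reports are Karl, Amira, Maeve — 3 peers.

3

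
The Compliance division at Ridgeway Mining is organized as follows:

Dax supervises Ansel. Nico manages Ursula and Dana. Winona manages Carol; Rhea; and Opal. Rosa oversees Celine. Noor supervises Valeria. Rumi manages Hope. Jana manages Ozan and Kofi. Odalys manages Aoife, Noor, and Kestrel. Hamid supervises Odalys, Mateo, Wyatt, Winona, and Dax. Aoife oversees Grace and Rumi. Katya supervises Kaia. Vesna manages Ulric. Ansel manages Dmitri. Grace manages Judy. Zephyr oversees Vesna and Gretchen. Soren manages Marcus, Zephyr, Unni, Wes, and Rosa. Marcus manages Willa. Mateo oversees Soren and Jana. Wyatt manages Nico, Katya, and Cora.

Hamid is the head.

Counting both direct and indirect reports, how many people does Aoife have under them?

Aoife directly manages Rumi, Grace. Under Rumi: Hope (1). Under Grace: Judy (1). So Aoife's organization is 2 direct reports plus everyone under them: 2 + 2 = 4.

4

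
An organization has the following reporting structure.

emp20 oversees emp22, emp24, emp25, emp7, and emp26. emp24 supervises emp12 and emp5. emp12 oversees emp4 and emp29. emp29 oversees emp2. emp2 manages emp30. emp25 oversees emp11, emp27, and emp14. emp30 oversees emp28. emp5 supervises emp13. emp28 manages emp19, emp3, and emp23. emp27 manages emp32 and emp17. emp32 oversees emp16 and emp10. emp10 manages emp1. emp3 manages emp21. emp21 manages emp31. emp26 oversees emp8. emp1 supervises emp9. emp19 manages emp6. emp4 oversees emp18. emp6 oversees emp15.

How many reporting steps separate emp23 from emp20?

Chain from emp23 up to emp20: emp23 → emp28 → emp30 → emp2 → emp29 → emp12 → emp24 → emp20. That is 7 steps up, so emp23 is 7 levels below emp20.

7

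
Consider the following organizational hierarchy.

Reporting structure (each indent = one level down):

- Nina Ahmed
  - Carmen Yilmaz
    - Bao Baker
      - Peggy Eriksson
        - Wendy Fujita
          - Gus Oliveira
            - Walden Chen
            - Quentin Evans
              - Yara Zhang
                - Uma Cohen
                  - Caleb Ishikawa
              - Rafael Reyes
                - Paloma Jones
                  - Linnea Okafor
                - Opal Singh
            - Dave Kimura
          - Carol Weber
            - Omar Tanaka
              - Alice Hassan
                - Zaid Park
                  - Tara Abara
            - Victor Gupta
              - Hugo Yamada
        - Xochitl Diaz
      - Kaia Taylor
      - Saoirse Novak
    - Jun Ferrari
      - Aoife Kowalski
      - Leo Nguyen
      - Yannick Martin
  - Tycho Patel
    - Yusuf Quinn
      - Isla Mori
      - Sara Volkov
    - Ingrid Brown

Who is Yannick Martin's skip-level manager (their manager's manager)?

Yannick Martin reports to Jun Ferrari, and Jun Ferrari reports to Carmen Yilmaz. So Yannick Martin's skip-level manager is Carmen Yilmaz.

Carmen Yilmaz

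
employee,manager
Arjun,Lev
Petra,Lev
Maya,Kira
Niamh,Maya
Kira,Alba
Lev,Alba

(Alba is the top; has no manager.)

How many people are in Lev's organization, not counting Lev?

Lev directly manages Petra, Arjun. Petra has no reports. Arjun has no reports. So Lev's organization is 2 direct reports plus everyone under them: 1 + 1 = 2.

2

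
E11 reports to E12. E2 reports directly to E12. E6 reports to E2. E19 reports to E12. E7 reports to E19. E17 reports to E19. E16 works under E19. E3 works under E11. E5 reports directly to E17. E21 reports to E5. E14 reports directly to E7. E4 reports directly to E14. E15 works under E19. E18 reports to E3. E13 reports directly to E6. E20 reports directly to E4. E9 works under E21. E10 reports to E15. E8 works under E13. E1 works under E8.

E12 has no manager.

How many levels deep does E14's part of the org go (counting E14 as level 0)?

2

The longest chain under E14 runs E14 → E4 → E20, which is 2 levels below E14.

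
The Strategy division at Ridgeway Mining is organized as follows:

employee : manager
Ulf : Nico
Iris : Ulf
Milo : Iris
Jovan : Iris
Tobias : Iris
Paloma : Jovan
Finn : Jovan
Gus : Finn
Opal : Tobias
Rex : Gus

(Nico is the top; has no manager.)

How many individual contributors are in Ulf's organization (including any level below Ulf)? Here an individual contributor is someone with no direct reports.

The people in Ulf's organization with no one reporting to them are Opal, Rex, Paloma, Milo. That is 4.

4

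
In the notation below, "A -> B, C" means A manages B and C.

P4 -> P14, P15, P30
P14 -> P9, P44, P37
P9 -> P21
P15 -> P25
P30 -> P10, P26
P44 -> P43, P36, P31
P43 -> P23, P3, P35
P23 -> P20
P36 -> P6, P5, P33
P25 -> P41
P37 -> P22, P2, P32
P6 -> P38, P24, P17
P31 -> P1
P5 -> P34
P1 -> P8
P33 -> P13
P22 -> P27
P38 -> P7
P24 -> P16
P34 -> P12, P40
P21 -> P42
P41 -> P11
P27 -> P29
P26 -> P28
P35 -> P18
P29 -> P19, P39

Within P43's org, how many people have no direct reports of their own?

3

The people in P43's organization with no one reporting to them are P18, P3, P20. That is 3.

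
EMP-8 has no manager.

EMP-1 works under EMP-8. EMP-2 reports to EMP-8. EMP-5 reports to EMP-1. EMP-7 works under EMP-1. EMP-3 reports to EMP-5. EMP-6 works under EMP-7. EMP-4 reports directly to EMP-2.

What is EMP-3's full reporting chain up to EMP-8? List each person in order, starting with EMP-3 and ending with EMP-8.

EMP-3 reports to EMP-5. EMP-5 reports to EMP-1. EMP-1 reports to EMP-8. EMP-8 is at the top.

EMP-3 -> EMP-5 -> EMP-1 -> EMP-8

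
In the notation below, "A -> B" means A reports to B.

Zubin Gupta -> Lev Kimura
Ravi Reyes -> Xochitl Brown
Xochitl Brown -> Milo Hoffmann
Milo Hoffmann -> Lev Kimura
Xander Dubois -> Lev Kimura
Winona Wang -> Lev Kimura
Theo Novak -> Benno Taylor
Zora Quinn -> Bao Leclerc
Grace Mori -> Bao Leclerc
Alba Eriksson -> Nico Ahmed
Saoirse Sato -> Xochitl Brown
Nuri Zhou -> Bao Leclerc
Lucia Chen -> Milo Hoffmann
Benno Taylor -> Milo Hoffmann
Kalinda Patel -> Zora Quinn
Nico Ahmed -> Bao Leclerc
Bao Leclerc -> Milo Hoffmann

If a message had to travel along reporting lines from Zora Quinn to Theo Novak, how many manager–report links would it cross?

Zora Quinn is 2 levels below Milo Hoffmann, and Theo Novak is 2 levels below Milo Hoffmann (their lowest common manager). The shortest path runs up from Zora Quinn to Milo Hoffmann and back down to Theo Novak: 2 + 2 = 4 links.

4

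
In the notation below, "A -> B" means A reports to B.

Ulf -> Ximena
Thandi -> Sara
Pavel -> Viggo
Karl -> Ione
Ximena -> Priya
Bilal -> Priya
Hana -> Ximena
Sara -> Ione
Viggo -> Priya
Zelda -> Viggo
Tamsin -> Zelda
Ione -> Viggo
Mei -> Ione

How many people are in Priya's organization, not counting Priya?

Priya directly manages Ximena, Viggo, Bilal. Under Ximena: Ulf, Hana (2). Under Viggo: Pavel, Zelda, Tamsin, Ione, Karl, Mei, Sara, Thandi (8). Bilal has no reports. So Priya's organization is 3 direct reports plus everyone under them: 3 + 9 + 1 = 13.

13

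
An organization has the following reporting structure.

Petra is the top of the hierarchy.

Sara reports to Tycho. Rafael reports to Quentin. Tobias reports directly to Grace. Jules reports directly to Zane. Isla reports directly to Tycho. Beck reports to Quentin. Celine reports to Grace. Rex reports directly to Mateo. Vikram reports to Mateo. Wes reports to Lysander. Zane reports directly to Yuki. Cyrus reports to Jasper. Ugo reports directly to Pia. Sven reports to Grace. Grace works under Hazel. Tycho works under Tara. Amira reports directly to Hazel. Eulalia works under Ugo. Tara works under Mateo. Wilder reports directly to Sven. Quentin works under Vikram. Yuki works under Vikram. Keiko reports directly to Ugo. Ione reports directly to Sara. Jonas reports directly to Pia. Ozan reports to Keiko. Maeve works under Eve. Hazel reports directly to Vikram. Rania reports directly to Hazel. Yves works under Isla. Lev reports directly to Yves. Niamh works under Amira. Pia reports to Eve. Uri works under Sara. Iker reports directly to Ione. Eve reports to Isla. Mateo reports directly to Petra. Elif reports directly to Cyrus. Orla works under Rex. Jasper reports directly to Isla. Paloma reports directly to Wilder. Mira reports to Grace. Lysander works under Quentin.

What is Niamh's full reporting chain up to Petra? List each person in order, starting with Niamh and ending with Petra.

Niamh reports to Amira. Amira reports to Hazel. Hazel reports to Vikram. Vikram reports to Mateo. Mateo reports to Petra. Petra is at the top.

Niamh -> Amira -> Hazel -> Vikram -> Mateo -> Petra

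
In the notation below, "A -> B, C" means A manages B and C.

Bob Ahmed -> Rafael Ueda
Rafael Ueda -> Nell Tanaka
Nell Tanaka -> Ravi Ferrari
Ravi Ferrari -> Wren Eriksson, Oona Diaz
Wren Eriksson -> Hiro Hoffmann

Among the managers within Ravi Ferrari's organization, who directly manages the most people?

Direct-report counts within Ravi Ferrari's organization: Ravi Ferrari has 2; Wren Eriksson has 1. The largest is 2, held by Ravi Ferrari.

Ravi Ferrari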